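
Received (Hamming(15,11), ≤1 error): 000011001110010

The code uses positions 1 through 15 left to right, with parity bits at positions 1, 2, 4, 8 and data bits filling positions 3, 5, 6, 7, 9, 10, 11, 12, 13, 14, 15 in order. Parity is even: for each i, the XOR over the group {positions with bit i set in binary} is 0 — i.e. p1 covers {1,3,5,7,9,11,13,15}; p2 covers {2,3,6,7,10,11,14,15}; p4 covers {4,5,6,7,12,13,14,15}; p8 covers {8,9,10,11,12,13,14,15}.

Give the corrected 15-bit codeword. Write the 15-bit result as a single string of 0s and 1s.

s1 (pos 1,3,5,7,9,11,13,15): 0⊕0⊕1⊕0⊕1⊕1⊕0⊕0 = 1
s2 (pos 2,3,6,7,10,11,14,15): 0⊕0⊕1⊕0⊕1⊕1⊕1⊕0 = 0
s4 (pos 4,5,6,7,12,13,14,15): 0⊕1⊕1⊕0⊕0⊕0⊕1⊕0 = 1
s8 (pos 8,9,10,11,12,13,14,15): 0⊕1⊕1⊕1⊕0⊕0⊕1⊕0 = 0
Syndrome s8…s1 = 0101 → error at position 5.
Flip position 5: 000011001110010 → 000001001110010

000001001110010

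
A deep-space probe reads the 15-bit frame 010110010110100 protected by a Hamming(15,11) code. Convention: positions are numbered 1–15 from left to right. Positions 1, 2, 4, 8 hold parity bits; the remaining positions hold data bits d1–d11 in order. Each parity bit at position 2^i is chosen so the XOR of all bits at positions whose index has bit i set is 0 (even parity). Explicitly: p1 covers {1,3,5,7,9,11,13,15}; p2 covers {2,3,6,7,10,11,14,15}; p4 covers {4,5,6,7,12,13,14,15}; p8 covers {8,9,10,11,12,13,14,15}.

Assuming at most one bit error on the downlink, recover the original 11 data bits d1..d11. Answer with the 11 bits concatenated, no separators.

01010110100

s1 (pos 1,3,5,7,9,11,13,15): 0⊕0⊕1⊕0⊕0⊕1⊕1⊕0 = 1
s2 (pos 2,3,6,7,10,11,14,15): 1⊕0⊕0⊕0⊕1⊕1⊕0⊕0 = 1
s4 (pos 4,5,6,7,12,13,14,15): 1⊕1⊕0⊕0⊕0⊕1⊕0⊕0 = 1
s8 (pos 8,9,10,11,12,13,14,15): 1⊕0⊕1⊕1⊕0⊕1⊕0⊕0 = 0
Syndrome s8…s1 = 0111 → error at position 7.
Flip position 7: 010110010110100 → 010110110110100
Read data bits from positions 3,5,6,7,9,10,11,12,13,14,15: 01010110100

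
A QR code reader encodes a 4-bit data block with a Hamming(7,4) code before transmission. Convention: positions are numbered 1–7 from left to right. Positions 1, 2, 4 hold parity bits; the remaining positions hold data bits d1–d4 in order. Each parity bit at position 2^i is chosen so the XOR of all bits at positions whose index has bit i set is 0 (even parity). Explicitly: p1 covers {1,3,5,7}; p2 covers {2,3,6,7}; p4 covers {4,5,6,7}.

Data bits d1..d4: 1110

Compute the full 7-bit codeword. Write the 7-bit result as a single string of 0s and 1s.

Place data at non-parity positions: p1 p2 1 p4 1 1 0
p1 (pos 1,3,5,7): XOR of data positions = 1⊕1⊕0 = 0
p2 (pos 2,3,6,7): XOR of data positions = 1⊕1⊕0 = 0
p4 (pos 4,5,6,7): XOR of data positions = 1⊕1⊕0 = 0
Codeword: 0010110

0010110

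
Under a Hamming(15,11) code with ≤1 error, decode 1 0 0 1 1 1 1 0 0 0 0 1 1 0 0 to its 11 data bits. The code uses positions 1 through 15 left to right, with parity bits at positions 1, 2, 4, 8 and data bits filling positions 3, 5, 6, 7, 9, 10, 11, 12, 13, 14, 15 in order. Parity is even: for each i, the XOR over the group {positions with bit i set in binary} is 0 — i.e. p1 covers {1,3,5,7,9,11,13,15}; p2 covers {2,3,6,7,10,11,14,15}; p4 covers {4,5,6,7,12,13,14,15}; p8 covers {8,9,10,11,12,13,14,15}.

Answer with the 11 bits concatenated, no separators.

01110001100

s1 (pos 1,3,5,7,9,11,13,15): 1⊕0⊕1⊕1⊕0⊕0⊕1⊕0 = 0
s2 (pos 2,3,6,7,10,11,14,15): 0⊕0⊕1⊕1⊕0⊕0⊕0⊕0 = 0
s4 (pos 4,5,6,7,12,13,14,15): 1⊕1⊕1⊕1⊕1⊕1⊕0⊕0 = 0
s8 (pos 8,9,10,11,12,13,14,15): 0⊕0⊕0⊕0⊕1⊕1⊕0⊕0 = 0
Syndrome s8…s1 = 0000 → no error.
Read data bits from positions 3,5,6,7,9,10,11,12,13,14,15: 01110001100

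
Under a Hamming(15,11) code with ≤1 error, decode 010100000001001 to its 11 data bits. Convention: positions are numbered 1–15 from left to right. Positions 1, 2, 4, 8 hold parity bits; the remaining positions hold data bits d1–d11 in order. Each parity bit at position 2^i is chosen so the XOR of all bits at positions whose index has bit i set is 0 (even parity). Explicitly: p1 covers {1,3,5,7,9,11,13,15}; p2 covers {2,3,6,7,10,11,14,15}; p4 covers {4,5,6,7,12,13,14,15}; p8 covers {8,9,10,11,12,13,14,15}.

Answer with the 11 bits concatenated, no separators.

01000001001

s1 (pos 1,3,5,7,9,11,13,15): 0⊕0⊕0⊕0⊕0⊕0⊕0⊕1 = 1
s2 (pos 2,3,6,7,10,11,14,15): 1⊕0⊕0⊕0⊕0⊕0⊕0⊕1 = 0
s4 (pos 4,5,6,7,12,13,14,15): 1⊕0⊕0⊕0⊕1⊕0⊕0⊕1 = 1
s8 (pos 8,9,10,11,12,13,14,15): 0⊕0⊕0⊕0⊕1⊕0⊕0⊕1 = 0
Syndrome s8…s1 = 0101 → error at position 5.
Flip position 5: 010100000001001 → 010110000001001
Read data bits from positions 3,5,6,7,9,10,11,12,13,14,15: 01000001001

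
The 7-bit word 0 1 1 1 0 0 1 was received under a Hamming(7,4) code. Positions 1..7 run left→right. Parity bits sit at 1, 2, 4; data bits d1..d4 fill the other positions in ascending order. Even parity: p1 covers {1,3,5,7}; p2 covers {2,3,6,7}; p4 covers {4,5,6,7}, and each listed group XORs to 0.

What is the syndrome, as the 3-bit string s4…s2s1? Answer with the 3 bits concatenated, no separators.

010

s1 (pos 1,3,5,7): 0⊕1⊕0⊕1 = 0
s2 (pos 2,3,6,7): 1⊕1⊕0⊕1 = 1
s4 (pos 4,5,6,7): 1⊕0⊕0⊕1 = 0
Syndrome s4…s1 = 010 → error at position 2.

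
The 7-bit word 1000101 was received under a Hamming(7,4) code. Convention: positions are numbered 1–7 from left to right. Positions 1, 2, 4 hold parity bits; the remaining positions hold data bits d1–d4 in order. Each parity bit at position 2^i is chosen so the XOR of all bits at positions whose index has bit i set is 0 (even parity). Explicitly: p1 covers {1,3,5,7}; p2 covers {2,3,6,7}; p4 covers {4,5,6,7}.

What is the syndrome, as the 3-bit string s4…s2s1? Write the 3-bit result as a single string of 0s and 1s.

s1 (pos 1,3,5,7): 1⊕0⊕1⊕1 = 1
s2 (pos 2,3,6,7): 0⊕0⊕0⊕1 = 1
s4 (pos 4,5,6,7): 0⊕1⊕0⊕1 = 0
Syndrome s4…s1 = 011 → error at position 3.

011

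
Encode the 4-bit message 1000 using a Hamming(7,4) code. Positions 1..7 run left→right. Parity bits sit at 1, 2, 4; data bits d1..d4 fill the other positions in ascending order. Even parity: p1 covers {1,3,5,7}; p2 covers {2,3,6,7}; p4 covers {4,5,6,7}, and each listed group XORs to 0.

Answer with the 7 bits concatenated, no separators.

Place data at non-parity positions: p1 p2 1 p4 0 0 0
p1 (pos 1,3,5,7): XOR of data positions = 1⊕0⊕0 = 1
p2 (pos 2,3,6,7): XOR of data positions = 1⊕0⊕0 = 1
p4 (pos 4,5,6,7): XOR of data positions = 0⊕0⊕0 = 0
Codeword: 1110000

1110000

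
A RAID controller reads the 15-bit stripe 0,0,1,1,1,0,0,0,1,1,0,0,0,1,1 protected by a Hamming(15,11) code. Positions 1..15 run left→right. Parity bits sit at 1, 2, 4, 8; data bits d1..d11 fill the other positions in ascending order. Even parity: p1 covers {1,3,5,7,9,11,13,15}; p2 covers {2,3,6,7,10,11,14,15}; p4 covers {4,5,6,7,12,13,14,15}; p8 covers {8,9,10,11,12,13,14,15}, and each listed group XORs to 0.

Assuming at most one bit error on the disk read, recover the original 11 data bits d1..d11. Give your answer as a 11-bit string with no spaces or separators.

s1 (pos 1,3,5,7,9,11,13,15): 0⊕1⊕1⊕0⊕1⊕0⊕0⊕1 = 0
s2 (pos 2,3,6,7,10,11,14,15): 0⊕1⊕0⊕0⊕1⊕0⊕1⊕1 = 0
s4 (pos 4,5,6,7,12,13,14,15): 1⊕1⊕0⊕0⊕0⊕0⊕1⊕1 = 0
s8 (pos 8,9,10,11,12,13,14,15): 0⊕1⊕1⊕0⊕0⊕0⊕1⊕1 = 0
Syndrome s8…s1 = 0000 → no error.
Read data bits from positions 3,5,6,7,9,10,11,12,13,14,15: 11001100011

11001100011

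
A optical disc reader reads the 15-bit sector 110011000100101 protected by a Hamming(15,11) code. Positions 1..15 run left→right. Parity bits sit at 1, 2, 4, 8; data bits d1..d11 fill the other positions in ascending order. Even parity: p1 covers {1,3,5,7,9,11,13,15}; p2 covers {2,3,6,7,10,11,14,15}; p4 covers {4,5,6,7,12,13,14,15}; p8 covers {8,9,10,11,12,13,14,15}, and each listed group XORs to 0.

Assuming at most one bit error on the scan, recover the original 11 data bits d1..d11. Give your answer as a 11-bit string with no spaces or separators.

01100100101

s1 (pos 1,3,5,7,9,11,13,15): 1⊕0⊕1⊕0⊕0⊕0⊕1⊕1 = 0
s2 (pos 2,3,6,7,10,11,14,15): 1⊕0⊕1⊕0⊕1⊕0⊕0⊕1 = 0
s4 (pos 4,5,6,7,12,13,14,15): 0⊕1⊕1⊕0⊕0⊕1⊕0⊕1 = 0
s8 (pos 8,9,10,11,12,13,14,15): 0⊕0⊕1⊕0⊕0⊕1⊕0⊕1 = 1
Syndrome s8…s1 = 1000 → error at position 8.
Flip position 8: 110011000100101 → 110011010100101
Read data bits from positions 3,5,6,7,9,10,11,12,13,14,15: 01100100101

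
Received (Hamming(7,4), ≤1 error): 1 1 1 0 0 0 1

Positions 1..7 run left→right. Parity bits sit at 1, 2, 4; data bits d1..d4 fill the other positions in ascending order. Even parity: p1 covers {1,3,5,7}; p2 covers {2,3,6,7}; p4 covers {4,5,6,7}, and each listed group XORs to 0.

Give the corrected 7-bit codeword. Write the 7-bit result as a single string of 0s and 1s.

1110000

s1 (pos 1,3,5,7): 1⊕1⊕0⊕1 = 1
s2 (pos 2,3,6,7): 1⊕1⊕0⊕1 = 1
s4 (pos 4,5,6,7): 0⊕0⊕0⊕1 = 1
Syndrome s4…s1 = 111 → error at position 7.
Flip position 7: 1110001 → 1110000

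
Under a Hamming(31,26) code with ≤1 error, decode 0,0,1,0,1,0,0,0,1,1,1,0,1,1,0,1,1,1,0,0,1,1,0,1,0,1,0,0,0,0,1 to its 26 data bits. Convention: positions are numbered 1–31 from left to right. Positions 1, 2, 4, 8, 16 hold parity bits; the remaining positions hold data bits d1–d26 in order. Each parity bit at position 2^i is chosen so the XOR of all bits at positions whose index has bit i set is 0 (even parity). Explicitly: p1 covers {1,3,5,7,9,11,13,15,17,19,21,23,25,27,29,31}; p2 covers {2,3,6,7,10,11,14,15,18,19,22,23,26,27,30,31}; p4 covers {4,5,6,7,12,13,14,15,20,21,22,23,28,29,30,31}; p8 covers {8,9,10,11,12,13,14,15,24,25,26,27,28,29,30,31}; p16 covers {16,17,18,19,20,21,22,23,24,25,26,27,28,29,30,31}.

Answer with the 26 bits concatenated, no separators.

11001110110110011010100001

s1 (pos 1,3,5,7,9,11,13,15,17,19,21,23,25,27,29,31): 0⊕1⊕1⊕0⊕1⊕1⊕1⊕0⊕1⊕0⊕1⊕0⊕0⊕0⊕0⊕1 = 0
s2 (pos 2,3,6,7,10,11,14,15,18,19,22,23,26,27,30,31): 0⊕1⊕0⊕0⊕1⊕1⊕1⊕0⊕1⊕0⊕1⊕0⊕1⊕0⊕0⊕1 = 0
s4 (pos 4,5,6,7,12,13,14,15,20,21,22,23,28,29,30,31): 0⊕1⊕0⊕0⊕0⊕1⊕1⊕0⊕0⊕1⊕1⊕0⊕0⊕0⊕0⊕1 = 0
s8 (pos 8,9,10,11,12,13,14,15,24,25,26,27,28,29,30,31): 0⊕1⊕1⊕1⊕0⊕1⊕1⊕0⊕1⊕0⊕1⊕0⊕0⊕0⊕0⊕1 = 0
s16 (pos 16,17,18,19,20,21,22,23,24,25,26,27,28,29,30,31): 1⊕1⊕1⊕0⊕0⊕1⊕1⊕0⊕1⊕0⊕1⊕0⊕0⊕0⊕0⊕1 = 0
Syndrome s16…s1 = 00000 → no error.
Read data bits from positions 3,5,6,7,9,10,11,12,13,14,15,17,18,19,20,21,22,23,24,25,26,27,28,29,30,31: 11001110110110011010100001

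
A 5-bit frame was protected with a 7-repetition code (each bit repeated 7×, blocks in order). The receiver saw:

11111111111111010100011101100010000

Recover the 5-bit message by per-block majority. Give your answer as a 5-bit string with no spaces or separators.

Block 1 (1111111): 7 ones → 1
Block 2 (1111111): 7 ones → 1
Block 3 (0101000): 2 ones → 0
Block 4 (1110110): 5 ones → 1
Block 5 (0010000): 1 one → 0

11010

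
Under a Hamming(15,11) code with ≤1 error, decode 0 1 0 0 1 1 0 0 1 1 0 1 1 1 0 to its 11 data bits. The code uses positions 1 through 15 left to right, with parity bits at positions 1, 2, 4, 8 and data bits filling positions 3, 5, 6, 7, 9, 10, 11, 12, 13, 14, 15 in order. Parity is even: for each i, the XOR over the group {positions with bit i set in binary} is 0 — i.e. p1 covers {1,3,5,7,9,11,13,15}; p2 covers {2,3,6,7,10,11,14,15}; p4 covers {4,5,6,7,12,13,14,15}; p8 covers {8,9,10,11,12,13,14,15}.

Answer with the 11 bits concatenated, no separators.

s1 (pos 1,3,5,7,9,11,13,15): 0⊕0⊕1⊕0⊕1⊕0⊕1⊕0 = 1
s2 (pos 2,3,6,7,10,11,14,15): 1⊕0⊕1⊕0⊕1⊕0⊕1⊕0 = 0
s4 (pos 4,5,6,7,12,13,14,15): 0⊕1⊕1⊕0⊕1⊕1⊕1⊕0 = 1
s8 (pos 8,9,10,11,12,13,14,15): 0⊕1⊕1⊕0⊕1⊕1⊕1⊕0 = 1
Syndrome s8…s1 = 1101 → error at position 13.
Flip position 13: 010011001101110 → 010011001101010
Read data bits from positions 3,5,6,7,9,10,11,12,13,14,15: 01101101010

01101101010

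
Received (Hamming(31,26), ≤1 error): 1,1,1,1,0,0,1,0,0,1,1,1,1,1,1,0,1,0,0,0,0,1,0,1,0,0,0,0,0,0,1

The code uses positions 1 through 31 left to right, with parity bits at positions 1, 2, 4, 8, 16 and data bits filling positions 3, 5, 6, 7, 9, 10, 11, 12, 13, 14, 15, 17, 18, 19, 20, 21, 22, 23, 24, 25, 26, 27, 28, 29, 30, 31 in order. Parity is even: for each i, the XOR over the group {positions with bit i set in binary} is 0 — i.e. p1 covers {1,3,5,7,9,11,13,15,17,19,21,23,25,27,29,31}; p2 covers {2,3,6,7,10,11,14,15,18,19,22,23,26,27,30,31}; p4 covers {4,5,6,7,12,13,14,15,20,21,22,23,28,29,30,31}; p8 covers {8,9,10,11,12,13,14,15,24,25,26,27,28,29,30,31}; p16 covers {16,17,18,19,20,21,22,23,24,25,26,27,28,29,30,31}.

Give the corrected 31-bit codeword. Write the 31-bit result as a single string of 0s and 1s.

s1 (pos 1,3,5,7,9,11,13,15,17,19,21,23,25,27,29,31): 1⊕1⊕0⊕1⊕0⊕1⊕1⊕1⊕1⊕0⊕0⊕0⊕0⊕0⊕0⊕1 = 0
s2 (pos 2,3,6,7,10,11,14,15,18,19,22,23,26,27,30,31): 1⊕1⊕0⊕1⊕1⊕1⊕1⊕1⊕0⊕0⊕1⊕0⊕0⊕0⊕0⊕1 = 1
s4 (pos 4,5,6,7,12,13,14,15,20,21,22,23,28,29,30,31): 1⊕0⊕0⊕1⊕1⊕1⊕1⊕1⊕0⊕0⊕1⊕0⊕0⊕0⊕0⊕1 = 0
s8 (pos 8,9,10,11,12,13,14,15,24,25,26,27,28,29,30,31): 0⊕0⊕1⊕1⊕1⊕1⊕1⊕1⊕1⊕0⊕0⊕0⊕0⊕0⊕0⊕1 = 0
s16 (pos 16,17,18,19,20,21,22,23,24,25,26,27,28,29,30,31): 0⊕1⊕0⊕0⊕0⊕0⊕1⊕0⊕1⊕0⊕0⊕0⊕0⊕0⊕0⊕1 = 0
Syndrome s16…s1 = 00010 → error at position 2.
Flip position 2: 1111001001111110100001010000001 → 1011001001111110100001010000001

1011001001111110100001010000001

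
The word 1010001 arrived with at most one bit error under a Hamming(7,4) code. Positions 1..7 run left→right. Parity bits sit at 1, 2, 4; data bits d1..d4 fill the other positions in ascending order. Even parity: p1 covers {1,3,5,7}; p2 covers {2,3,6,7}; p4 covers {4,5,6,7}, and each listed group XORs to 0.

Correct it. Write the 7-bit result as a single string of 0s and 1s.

s1 (pos 1,3,5,7): 1⊕1⊕0⊕1 = 1
s2 (pos 2,3,6,7): 0⊕1⊕0⊕1 = 0
s4 (pos 4,5,6,7): 0⊕0⊕0⊕1 = 1
Syndrome s4…s1 = 101 → error at position 5.
Flip position 5: 1010001 → 1010101

1010101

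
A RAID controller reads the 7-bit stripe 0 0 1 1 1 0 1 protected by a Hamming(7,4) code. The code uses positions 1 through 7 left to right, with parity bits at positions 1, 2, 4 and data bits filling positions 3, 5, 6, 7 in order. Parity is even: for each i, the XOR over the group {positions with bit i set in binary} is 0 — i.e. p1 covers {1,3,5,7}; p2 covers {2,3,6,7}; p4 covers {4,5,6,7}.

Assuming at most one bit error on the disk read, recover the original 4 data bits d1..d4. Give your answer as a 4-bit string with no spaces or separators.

1001

s1 (pos 1,3,5,7): 0⊕1⊕1⊕1 = 1
s2 (pos 2,3,6,7): 0⊕1⊕0⊕1 = 0
s4 (pos 4,5,6,7): 1⊕1⊕0⊕1 = 1
Syndrome s4…s1 = 101 → error at position 5.
Flip position 5: 0011101 → 0011001
Read data bits from positions 3,5,6,7: 1001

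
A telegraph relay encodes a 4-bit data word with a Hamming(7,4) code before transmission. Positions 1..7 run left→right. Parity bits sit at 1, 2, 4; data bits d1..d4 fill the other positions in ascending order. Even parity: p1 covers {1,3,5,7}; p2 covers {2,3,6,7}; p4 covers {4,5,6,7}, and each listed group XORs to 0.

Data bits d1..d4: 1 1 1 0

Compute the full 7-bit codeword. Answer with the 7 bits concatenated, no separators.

Place data at non-parity positions: p1 p2 1 p4 1 1 0
p1 (pos 1,3,5,7): XOR of data positions = 1⊕1⊕0 = 0
p2 (pos 2,3,6,7): XOR of data positions = 1⊕1⊕0 = 0
p4 (pos 4,5,6,7): XOR of data positions = 1⊕1⊕0 = 0
Codeword: 0010110

0010110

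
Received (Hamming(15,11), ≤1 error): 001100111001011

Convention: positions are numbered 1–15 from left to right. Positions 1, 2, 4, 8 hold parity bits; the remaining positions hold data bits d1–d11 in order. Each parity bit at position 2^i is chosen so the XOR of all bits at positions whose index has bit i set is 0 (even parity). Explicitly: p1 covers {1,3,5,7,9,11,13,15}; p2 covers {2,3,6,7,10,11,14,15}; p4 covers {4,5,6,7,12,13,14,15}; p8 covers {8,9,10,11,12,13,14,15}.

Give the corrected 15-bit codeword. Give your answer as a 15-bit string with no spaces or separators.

001100111000011

s1 (pos 1,3,5,7,9,11,13,15): 0⊕1⊕0⊕1⊕1⊕0⊕0⊕1 = 0
s2 (pos 2,3,6,7,10,11,14,15): 0⊕1⊕0⊕1⊕0⊕0⊕1⊕1 = 0
s4 (pos 4,5,6,7,12,13,14,15): 1⊕0⊕0⊕1⊕1⊕0⊕1⊕1 = 1
s8 (pos 8,9,10,11,12,13,14,15): 1⊕1⊕0⊕0⊕1⊕0⊕1⊕1 = 1
Syndrome s8…s1 = 1100 → error at position 12.
Flip position 12: 001100111001011 → 001100111000011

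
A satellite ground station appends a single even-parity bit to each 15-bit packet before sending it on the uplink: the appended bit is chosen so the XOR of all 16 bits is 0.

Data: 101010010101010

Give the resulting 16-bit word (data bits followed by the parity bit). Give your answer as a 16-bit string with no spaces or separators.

XOR of the 15 data bits: 1⊕0⊕1⊕0⊕1⊕0⊕0⊕1⊕0⊕1⊕0⊕1⊕0⊕1⊕0 = 1
Parity bit = 1 (so all 16 bits XOR to 0).

1010100101010101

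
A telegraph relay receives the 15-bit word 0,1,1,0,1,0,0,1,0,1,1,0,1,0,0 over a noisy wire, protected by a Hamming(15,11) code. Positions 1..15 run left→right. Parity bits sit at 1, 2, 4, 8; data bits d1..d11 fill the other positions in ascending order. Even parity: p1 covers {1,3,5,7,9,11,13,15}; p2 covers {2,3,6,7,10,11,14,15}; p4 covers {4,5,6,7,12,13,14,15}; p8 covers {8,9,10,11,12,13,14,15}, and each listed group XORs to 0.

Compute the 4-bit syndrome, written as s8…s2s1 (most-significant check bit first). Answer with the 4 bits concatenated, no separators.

0000

s1 (pos 1,3,5,7,9,11,13,15): 0⊕1⊕1⊕0⊕0⊕1⊕1⊕0 = 0
s2 (pos 2,3,6,7,10,11,14,15): 1⊕1⊕0⊕0⊕1⊕1⊕0⊕0 = 0
s4 (pos 4,5,6,7,12,13,14,15): 0⊕1⊕0⊕0⊕0⊕1⊕0⊕0 = 0
s8 (pos 8,9,10,11,12,13,14,15): 1⊕0⊕1⊕1⊕0⊕1⊕0⊕0 = 0
Syndrome s8…s1 = 0000 → no error.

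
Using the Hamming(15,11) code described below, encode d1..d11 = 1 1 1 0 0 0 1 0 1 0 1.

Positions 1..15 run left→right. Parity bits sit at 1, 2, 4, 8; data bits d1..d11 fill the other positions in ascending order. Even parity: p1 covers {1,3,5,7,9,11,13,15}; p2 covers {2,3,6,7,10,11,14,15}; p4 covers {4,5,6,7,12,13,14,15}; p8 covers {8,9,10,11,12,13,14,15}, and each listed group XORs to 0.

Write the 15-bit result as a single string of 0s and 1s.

Place data at non-parity positions: p1 p2 1 p4 1 1 0 p8 0 0 1 0 1 0 1
p1 (pos 1,3,5,7,9,11,13,15): XOR of data positions = 1⊕1⊕0⊕0⊕1⊕1⊕1 = 1
p2 (pos 2,3,6,7,10,11,14,15): XOR of data positions = 1⊕1⊕0⊕0⊕1⊕0⊕1 = 0
p4 (pos 4,5,6,7,12,13,14,15): XOR of data positions = 1⊕1⊕0⊕0⊕1⊕0⊕1 = 0
p8 (pos 8,9,10,11,12,13,14,15): XOR of data positions = 0⊕0⊕1⊕0⊕1⊕0⊕1 = 1
Codeword: 101011010010101

101011010010101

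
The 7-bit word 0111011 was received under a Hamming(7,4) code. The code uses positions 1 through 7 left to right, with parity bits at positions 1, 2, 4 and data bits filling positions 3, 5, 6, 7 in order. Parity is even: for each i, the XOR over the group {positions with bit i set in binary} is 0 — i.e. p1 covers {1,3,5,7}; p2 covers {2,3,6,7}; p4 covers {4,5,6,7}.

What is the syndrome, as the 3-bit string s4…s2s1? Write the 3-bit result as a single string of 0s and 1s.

100

s1 (pos 1,3,5,7): 0⊕1⊕0⊕1 = 0
s2 (pos 2,3,6,7): 1⊕1⊕1⊕1 = 0
s4 (pos 4,5,6,7): 1⊕0⊕1⊕1 = 1
Syndrome s4…s1 = 100 → error at position 4.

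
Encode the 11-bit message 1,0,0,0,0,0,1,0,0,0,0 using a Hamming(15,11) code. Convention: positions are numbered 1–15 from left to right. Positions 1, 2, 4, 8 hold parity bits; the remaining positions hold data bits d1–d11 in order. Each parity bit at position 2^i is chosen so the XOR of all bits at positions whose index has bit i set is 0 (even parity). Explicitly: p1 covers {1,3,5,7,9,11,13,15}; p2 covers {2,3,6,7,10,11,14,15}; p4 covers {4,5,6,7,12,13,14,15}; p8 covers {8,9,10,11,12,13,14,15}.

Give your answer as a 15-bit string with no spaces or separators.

Place data at non-parity positions: p1 p2 1 p4 0 0 0 p8 0 0 1 0 0 0 0
p1 (pos 1,3,5,7,9,11,13,15): XOR of data positions = 1⊕0⊕0⊕0⊕1⊕0⊕0 = 0
p2 (pos 2,3,6,7,10,11,14,15): XOR of data positions = 1⊕0⊕0⊕0⊕1⊕0⊕0 = 0
p4 (pos 4,5,6,7,12,13,14,15): XOR of data positions = 0⊕0⊕0⊕0⊕0⊕0⊕0 = 0
p8 (pos 8,9,10,11,12,13,14,15): XOR of data positions = 0⊕0⊕1⊕0⊕0⊕0⊕0 = 1
Codeword: 001000010010000

001000010010000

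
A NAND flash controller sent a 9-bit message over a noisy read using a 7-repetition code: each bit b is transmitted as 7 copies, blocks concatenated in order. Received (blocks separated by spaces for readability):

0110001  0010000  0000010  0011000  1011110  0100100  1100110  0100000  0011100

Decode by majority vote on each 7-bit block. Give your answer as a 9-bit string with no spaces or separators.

000010100

Block 1 (0110001): 3 ones → 0
Block 2 (0010000): 1 one → 0
Block 3 (0000010): 1 one → 0
Block 4 (0011000): 2 ones → 0
Block 5 (1011110): 5 ones → 1
Block 6 (0100100): 2 ones → 0
Block 7 (1100110): 4 ones → 1
Block 8 (0100000): 1 one → 0
Block 9 (0011100): 3 ones → 0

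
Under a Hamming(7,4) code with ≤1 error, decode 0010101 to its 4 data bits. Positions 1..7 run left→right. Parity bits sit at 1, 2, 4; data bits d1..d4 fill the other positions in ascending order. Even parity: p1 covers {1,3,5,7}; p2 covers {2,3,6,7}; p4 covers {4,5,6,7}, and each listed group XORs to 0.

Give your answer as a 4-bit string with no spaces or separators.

s1 (pos 1,3,5,7): 0⊕1⊕1⊕1 = 1
s2 (pos 2,3,6,7): 0⊕1⊕0⊕1 = 0
s4 (pos 4,5,6,7): 0⊕1⊕0⊕1 = 0
Syndrome s4…s1 = 001 → error at position 1.
Flip position 1: 0010101 → 1010101
Read data bits from positions 3,5,6,7: 1101

1101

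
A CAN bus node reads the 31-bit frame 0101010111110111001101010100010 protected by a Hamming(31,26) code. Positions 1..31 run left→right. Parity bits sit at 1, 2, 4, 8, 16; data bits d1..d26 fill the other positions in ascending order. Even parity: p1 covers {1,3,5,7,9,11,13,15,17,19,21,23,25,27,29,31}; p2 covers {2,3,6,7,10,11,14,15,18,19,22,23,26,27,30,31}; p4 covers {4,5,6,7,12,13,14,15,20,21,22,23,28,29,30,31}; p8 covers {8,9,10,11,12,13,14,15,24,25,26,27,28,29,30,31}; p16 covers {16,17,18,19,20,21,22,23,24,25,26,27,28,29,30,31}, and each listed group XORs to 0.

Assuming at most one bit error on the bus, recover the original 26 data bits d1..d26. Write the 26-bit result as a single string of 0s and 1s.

s1 (pos 1,3,5,7,9,11,13,15,17,19,21,23,25,27,29,31): 0⊕0⊕0⊕0⊕1⊕1⊕0⊕1⊕0⊕1⊕0⊕0⊕0⊕0⊕0⊕0 = 0
s2 (pos 2,3,6,7,10,11,14,15,18,19,22,23,26,27,30,31): 1⊕0⊕1⊕0⊕1⊕1⊕1⊕1⊕0⊕1⊕1⊕0⊕1⊕0⊕1⊕0 = 0
s4 (pos 4,5,6,7,12,13,14,15,20,21,22,23,28,29,30,31): 1⊕0⊕1⊕0⊕1⊕0⊕1⊕1⊕1⊕0⊕1⊕0⊕0⊕0⊕1⊕0 = 0
s8 (pos 8,9,10,11,12,13,14,15,24,25,26,27,28,29,30,31): 1⊕1⊕1⊕1⊕1⊕0⊕1⊕1⊕1⊕0⊕1⊕0⊕0⊕0⊕1⊕0 = 0
s16 (pos 16,17,18,19,20,21,22,23,24,25,26,27,28,29,30,31): 1⊕0⊕0⊕1⊕1⊕0⊕1⊕0⊕1⊕0⊕1⊕0⊕0⊕0⊕1⊕0 = 1
Syndrome s16…s1 = 10000 → error at position 16.
Flip position 16: 0101010111110111001101010100010 → 0101010111110110001101010100010
Read data bits from positions 3,5,6,7,9,10,11,12,13,14,15,17,18,19,20,21,22,23,24,25,26,27,28,29,30,31: 00101111011001101010100010

00101111011001101010100010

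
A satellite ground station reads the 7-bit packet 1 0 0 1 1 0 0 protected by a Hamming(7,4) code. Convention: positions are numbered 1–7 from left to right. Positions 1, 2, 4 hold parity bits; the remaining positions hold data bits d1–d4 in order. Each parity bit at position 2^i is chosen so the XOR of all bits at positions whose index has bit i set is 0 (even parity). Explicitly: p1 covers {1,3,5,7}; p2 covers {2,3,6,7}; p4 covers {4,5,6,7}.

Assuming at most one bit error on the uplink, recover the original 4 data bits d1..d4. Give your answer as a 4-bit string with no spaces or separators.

0100

s1 (pos 1,3,5,7): 1⊕0⊕1⊕0 = 0
s2 (pos 2,3,6,7): 0⊕0⊕0⊕0 = 0
s4 (pos 4,5,6,7): 1⊕1⊕0⊕0 = 0
Syndrome s4…s1 = 000 → no error.
Read data bits from positions 3,5,6,7: 0100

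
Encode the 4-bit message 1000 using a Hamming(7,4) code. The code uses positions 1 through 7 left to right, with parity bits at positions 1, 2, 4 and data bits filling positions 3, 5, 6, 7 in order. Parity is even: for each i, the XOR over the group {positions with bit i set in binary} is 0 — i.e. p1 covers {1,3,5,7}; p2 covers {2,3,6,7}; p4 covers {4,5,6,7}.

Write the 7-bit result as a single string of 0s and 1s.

1110000

Place data at non-parity positions: p1 p2 1 p4 0 0 0
p1 (pos 1,3,5,7): XOR of data positions = 1⊕0⊕0 = 1
p2 (pos 2,3,6,7): XOR of data positions = 1⊕0⊕0 = 1
p4 (pos 4,5,6,7): XOR of data positions = 0⊕0⊕0 = 0
Codeword: 1110000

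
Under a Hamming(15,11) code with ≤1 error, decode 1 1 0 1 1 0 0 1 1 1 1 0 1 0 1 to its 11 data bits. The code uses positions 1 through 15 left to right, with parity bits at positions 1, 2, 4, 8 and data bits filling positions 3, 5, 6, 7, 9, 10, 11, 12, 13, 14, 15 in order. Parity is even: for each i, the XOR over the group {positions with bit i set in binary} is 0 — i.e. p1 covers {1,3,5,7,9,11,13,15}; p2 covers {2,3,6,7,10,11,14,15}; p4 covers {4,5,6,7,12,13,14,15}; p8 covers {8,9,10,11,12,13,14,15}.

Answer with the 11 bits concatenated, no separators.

01001110101

s1 (pos 1,3,5,7,9,11,13,15): 1⊕0⊕1⊕0⊕1⊕1⊕1⊕1 = 0
s2 (pos 2,3,6,7,10,11,14,15): 1⊕0⊕0⊕0⊕1⊕1⊕0⊕1 = 0
s4 (pos 4,5,6,7,12,13,14,15): 1⊕1⊕0⊕0⊕0⊕1⊕0⊕1 = 0
s8 (pos 8,9,10,11,12,13,14,15): 1⊕1⊕1⊕1⊕0⊕1⊕0⊕1 = 0
Syndrome s8…s1 = 0000 → no error.
Read data bits from positions 3,5,6,7,9,10,11,12,13,14,15: 01001110101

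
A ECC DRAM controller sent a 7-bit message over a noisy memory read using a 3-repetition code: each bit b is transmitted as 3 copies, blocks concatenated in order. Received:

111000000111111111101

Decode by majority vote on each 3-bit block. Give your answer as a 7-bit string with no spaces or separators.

1001111

Block 1 (111): 3 ones → 1
Block 2 (000): 0 ones → 0
Block 3 (000): 0 ones → 0
Block 4 (111): 3 ones → 1
Block 5 (111): 3 ones → 1
Block 6 (111): 3 ones → 1
Block 7 (101): 2 ones → 1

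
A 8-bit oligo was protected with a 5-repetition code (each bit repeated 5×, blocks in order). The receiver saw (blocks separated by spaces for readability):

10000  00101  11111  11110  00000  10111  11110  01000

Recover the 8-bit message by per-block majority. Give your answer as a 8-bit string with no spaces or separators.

Block 1 (10000): 1 one → 0
Block 2 (00101): 2 ones → 0
Block 3 (11111): 5 ones → 1
Block 4 (11110): 4 ones → 1
Block 5 (00000): 0 ones → 0
Block 6 (10111): 4 ones → 1
Block 7 (11110): 4 ones → 1
Block 8 (01000): 1 one → 0

00110110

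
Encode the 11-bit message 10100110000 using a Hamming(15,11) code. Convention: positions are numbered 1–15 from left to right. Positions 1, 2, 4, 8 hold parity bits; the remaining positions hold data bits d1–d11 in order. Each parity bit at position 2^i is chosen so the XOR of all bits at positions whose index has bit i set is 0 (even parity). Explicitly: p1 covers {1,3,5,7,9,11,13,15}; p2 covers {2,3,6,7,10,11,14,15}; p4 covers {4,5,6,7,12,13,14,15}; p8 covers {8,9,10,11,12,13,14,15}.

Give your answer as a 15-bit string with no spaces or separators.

001101000110000

Place data at non-parity positions: p1 p2 1 p4 0 1 0 p8 0 1 1 0 0 0 0
p1 (pos 1,3,5,7,9,11,13,15): XOR of data positions = 1⊕0⊕0⊕0⊕1⊕0⊕0 = 0
p2 (pos 2,3,6,7,10,11,14,15): XOR of data positions = 1⊕1⊕0⊕1⊕1⊕0⊕0 = 0
p4 (pos 4,5,6,7,12,13,14,15): XOR of data positions = 0⊕1⊕0⊕0⊕0⊕0⊕0 = 1
p8 (pos 8,9,10,11,12,13,14,15): XOR of data positions = 0⊕1⊕1⊕0⊕0⊕0⊕0 = 0
Codeword: 001101000110000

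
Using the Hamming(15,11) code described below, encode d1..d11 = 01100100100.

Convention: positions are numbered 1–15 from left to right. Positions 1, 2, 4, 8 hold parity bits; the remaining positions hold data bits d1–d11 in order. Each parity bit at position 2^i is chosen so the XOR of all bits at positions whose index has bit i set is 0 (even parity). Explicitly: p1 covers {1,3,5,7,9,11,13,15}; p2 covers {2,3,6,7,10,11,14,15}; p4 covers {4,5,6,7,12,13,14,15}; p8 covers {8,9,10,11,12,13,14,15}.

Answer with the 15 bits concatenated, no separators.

000111000100100

Place data at non-parity positions: p1 p2 0 p4 1 1 0 p8 0 1 0 0 1 0 0
p1 (pos 1,3,5,7,9,11,13,15): XOR of data positions = 0⊕1⊕0⊕0⊕0⊕1⊕0 = 0
p2 (pos 2,3,6,7,10,11,14,15): XOR of data positions = 0⊕1⊕0⊕1⊕0⊕0⊕0 = 0
p4 (pos 4,5,6,7,12,13,14,15): XOR of data positions = 1⊕1⊕0⊕0⊕1⊕0⊕0 = 1
p8 (pos 8,9,10,11,12,13,14,15): XOR of data positions = 0⊕1⊕0⊕0⊕1⊕0⊕0 = 0
Codeword: 000111000100100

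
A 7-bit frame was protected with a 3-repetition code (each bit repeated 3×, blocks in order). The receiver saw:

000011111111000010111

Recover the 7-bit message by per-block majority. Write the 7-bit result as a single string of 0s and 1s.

0111001

Block 1 (000): 0 ones → 0
Block 2 (011): 2 ones → 1
Block 3 (111): 3 ones → 1
Block 4 (111): 3 ones → 1
Block 5 (000): 0 ones → 0
Block 6 (010): 1 one → 0
Block 7 (111): 3 ones → 1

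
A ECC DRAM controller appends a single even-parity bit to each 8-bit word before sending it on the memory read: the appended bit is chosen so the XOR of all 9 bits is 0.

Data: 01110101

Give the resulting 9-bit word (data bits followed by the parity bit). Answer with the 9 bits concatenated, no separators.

011101011

XOR of the 8 data bits: 0⊕1⊕1⊕1⊕0⊕1⊕0⊕1 = 1
Parity bit = 1 (so all 9 bits XOR to 0).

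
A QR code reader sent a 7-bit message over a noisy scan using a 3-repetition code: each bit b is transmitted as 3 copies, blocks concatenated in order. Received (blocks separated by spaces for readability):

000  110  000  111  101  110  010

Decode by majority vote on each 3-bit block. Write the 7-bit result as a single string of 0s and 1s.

Block 1 (000): 0 ones → 0
Block 2 (110): 2 ones → 1
Block 3 (000): 0 ones → 0
Block 4 (111): 3 ones → 1
Block 5 (101): 2 ones → 1
Block 6 (110): 2 ones → 1
Block 7 (010): 1 one → 0

0101110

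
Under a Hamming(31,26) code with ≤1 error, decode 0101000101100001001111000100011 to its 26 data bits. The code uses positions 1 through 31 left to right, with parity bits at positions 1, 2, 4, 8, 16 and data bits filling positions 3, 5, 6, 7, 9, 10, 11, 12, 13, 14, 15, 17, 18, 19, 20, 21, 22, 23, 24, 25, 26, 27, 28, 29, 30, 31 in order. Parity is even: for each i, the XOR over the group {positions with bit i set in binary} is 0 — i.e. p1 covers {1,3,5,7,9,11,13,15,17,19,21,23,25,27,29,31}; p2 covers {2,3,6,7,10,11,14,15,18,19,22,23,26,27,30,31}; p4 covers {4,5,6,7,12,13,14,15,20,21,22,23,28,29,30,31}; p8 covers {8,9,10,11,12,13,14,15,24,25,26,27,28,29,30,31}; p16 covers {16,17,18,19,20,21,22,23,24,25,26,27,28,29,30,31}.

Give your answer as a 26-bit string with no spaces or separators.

00000110000001111000100011

s1 (pos 1,3,5,7,9,11,13,15,17,19,21,23,25,27,29,31): 0⊕0⊕0⊕0⊕0⊕1⊕0⊕0⊕0⊕1⊕1⊕0⊕0⊕0⊕0⊕1 = 0
s2 (pos 2,3,6,7,10,11,14,15,18,19,22,23,26,27,30,31): 1⊕0⊕0⊕0⊕1⊕1⊕0⊕0⊕0⊕1⊕1⊕0⊕1⊕0⊕1⊕1 = 0
s4 (pos 4,5,6,7,12,13,14,15,20,21,22,23,28,29,30,31): 1⊕0⊕0⊕0⊕0⊕0⊕0⊕0⊕1⊕1⊕1⊕0⊕0⊕0⊕1⊕1 = 0
s8 (pos 8,9,10,11,12,13,14,15,24,25,26,27,28,29,30,31): 1⊕0⊕1⊕1⊕0⊕0⊕0⊕0⊕0⊕0⊕1⊕0⊕0⊕0⊕1⊕1 = 0
s16 (pos 16,17,18,19,20,21,22,23,24,25,26,27,28,29,30,31): 1⊕0⊕0⊕1⊕1⊕1⊕1⊕0⊕0⊕0⊕1⊕0⊕0⊕0⊕1⊕1 = 0
Syndrome s16…s1 = 00000 → no error.
Read data bits from positions 3,5,6,7,9,10,11,12,13,14,15,17,18,19,20,21,22,23,24,25,26,27,28,29,30,31: 00000110000001111000100011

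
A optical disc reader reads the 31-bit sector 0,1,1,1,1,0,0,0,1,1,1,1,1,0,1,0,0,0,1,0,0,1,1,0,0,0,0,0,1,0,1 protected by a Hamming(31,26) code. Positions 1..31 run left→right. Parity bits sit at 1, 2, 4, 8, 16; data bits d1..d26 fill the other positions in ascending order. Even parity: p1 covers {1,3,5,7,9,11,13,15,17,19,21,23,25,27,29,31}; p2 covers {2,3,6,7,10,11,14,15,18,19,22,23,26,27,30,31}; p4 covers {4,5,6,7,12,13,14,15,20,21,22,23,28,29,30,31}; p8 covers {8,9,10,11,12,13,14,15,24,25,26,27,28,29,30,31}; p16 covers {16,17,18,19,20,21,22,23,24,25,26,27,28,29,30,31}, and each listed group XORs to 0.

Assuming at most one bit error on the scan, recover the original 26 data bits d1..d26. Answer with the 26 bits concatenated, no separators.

11001111101001000100000101

s1 (pos 1,3,5,7,9,11,13,15,17,19,21,23,25,27,29,31): 0⊕1⊕1⊕0⊕1⊕1⊕1⊕1⊕0⊕1⊕0⊕1⊕0⊕0⊕1⊕1 = 0
s2 (pos 2,3,6,7,10,11,14,15,18,19,22,23,26,27,30,31): 1⊕1⊕0⊕0⊕1⊕1⊕0⊕1⊕0⊕1⊕1⊕1⊕0⊕0⊕0⊕1 = 1
s4 (pos 4,5,6,7,12,13,14,15,20,21,22,23,28,29,30,31): 1⊕1⊕0⊕0⊕1⊕1⊕0⊕1⊕0⊕0⊕1⊕1⊕0⊕1⊕0⊕1 = 1
s8 (pos 8,9,10,11,12,13,14,15,24,25,26,27,28,29,30,31): 0⊕1⊕1⊕1⊕1⊕1⊕0⊕1⊕0⊕0⊕0⊕0⊕0⊕1⊕0⊕1 = 0
s16 (pos 16,17,18,19,20,21,22,23,24,25,26,27,28,29,30,31): 0⊕0⊕0⊕1⊕0⊕0⊕1⊕1⊕0⊕0⊕0⊕0⊕0⊕1⊕0⊕1 = 1
Syndrome s16…s1 = 10110 → error at position 22.
Flip position 22: 0111100011111010001001100000101 → 0111100011111010001000100000101
Read data bits from positions 3,5,6,7,9,10,11,12,13,14,15,17,18,19,20,21,22,23,24,25,26,27,28,29,30,31: 11001111101001000100000101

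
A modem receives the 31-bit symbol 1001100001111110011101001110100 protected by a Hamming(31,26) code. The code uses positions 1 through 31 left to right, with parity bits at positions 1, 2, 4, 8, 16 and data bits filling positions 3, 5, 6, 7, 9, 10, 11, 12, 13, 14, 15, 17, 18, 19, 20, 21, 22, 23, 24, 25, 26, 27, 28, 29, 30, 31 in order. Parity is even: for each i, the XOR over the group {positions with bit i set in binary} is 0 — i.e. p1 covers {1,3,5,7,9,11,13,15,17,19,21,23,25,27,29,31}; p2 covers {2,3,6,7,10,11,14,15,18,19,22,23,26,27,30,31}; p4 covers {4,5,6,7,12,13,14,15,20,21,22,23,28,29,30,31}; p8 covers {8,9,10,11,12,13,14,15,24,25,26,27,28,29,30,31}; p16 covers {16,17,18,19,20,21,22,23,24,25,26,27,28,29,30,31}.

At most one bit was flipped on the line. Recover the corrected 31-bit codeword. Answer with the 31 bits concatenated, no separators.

s1 (pos 1,3,5,7,9,11,13,15,17,19,21,23,25,27,29,31): 1⊕0⊕1⊕0⊕0⊕1⊕1⊕1⊕0⊕1⊕0⊕0⊕1⊕1⊕1⊕0 = 1
s2 (pos 2,3,6,7,10,11,14,15,18,19,22,23,26,27,30,31): 0⊕0⊕0⊕0⊕1⊕1⊕1⊕1⊕1⊕1⊕1⊕0⊕1⊕1⊕0⊕0 = 1
s4 (pos 4,5,6,7,12,13,14,15,20,21,22,23,28,29,30,31): 1⊕1⊕0⊕0⊕1⊕1⊕1⊕1⊕1⊕0⊕1⊕0⊕0⊕1⊕0⊕0 = 1
s8 (pos 8,9,10,11,12,13,14,15,24,25,26,27,28,29,30,31): 0⊕0⊕1⊕1⊕1⊕1⊕1⊕1⊕0⊕1⊕1⊕1⊕0⊕1⊕0⊕0 = 0
s16 (pos 16,17,18,19,20,21,22,23,24,25,26,27,28,29,30,31): 0⊕0⊕1⊕1⊕1⊕0⊕1⊕0⊕0⊕1⊕1⊕1⊕0⊕1⊕0⊕0 = 0
Syndrome s16…s1 = 00111 → error at position 7.
Flip position 7: 1001100001111110011101001110100 → 1001101001111110011101001110100

1001101001111110011101001110100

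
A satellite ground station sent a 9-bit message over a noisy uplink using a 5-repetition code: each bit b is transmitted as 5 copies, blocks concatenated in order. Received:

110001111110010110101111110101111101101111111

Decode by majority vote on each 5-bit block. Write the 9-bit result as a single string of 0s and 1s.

010111111

Block 1 (11000): 2 ones → 0
Block 2 (11111): 5 ones → 1
Block 3 (10010): 2 ones → 0
Block 4 (11010): 3 ones → 1
Block 5 (11111): 5 ones → 1
Block 6 (10101): 3 ones → 1
Block 7 (11110): 4 ones → 1
Block 8 (11011): 4 ones → 1
Block 9 (11111): 5 ones → 1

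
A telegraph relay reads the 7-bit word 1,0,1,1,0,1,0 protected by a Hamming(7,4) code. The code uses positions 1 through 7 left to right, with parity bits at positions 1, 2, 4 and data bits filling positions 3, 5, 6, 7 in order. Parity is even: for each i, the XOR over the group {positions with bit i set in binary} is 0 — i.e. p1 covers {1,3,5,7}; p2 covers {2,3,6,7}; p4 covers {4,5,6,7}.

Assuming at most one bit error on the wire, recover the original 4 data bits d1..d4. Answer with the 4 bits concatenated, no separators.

s1 (pos 1,3,5,7): 1⊕1⊕0⊕0 = 0
s2 (pos 2,3,6,7): 0⊕1⊕1⊕0 = 0
s4 (pos 4,5,6,7): 1⊕0⊕1⊕0 = 0
Syndrome s4…s1 = 000 → no error.
Read data bits from positions 3,5,6,7: 1010

1010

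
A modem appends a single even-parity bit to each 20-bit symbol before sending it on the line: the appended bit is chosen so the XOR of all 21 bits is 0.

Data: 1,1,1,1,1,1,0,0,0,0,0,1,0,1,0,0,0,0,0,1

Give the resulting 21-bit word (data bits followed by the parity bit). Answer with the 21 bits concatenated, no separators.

111111000001010000011

XOR of the 20 data bits: 1⊕1⊕1⊕1⊕1⊕1⊕0⊕0⊕0⊕0⊕0⊕1⊕0⊕1⊕0⊕0⊕0⊕0⊕0⊕1 = 1
Parity bit = 1 (so all 21 bits XOR to 0).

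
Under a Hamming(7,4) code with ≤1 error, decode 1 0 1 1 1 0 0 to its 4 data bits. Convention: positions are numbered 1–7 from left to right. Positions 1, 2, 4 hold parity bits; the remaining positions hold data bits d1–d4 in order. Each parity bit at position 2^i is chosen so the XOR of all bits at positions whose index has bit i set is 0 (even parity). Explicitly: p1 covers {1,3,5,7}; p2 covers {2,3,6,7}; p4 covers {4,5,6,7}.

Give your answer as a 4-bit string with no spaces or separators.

s1 (pos 1,3,5,7): 1⊕1⊕1⊕0 = 1
s2 (pos 2,3,6,7): 0⊕1⊕0⊕0 = 1
s4 (pos 4,5,6,7): 1⊕1⊕0⊕0 = 0
Syndrome s4…s1 = 011 → error at position 3.
Flip position 3: 1011100 → 1001100
Read data bits from positions 3,5,6,7: 0100

0100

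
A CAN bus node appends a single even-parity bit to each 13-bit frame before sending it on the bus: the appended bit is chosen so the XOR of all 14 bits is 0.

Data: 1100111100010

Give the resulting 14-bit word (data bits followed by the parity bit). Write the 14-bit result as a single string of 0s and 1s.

11001111000101

XOR of the 13 data bits: 1⊕1⊕0⊕0⊕1⊕1⊕1⊕1⊕0⊕0⊕0⊕1⊕0 = 1
Parity bit = 1 (so all 14 bits XOR to 0).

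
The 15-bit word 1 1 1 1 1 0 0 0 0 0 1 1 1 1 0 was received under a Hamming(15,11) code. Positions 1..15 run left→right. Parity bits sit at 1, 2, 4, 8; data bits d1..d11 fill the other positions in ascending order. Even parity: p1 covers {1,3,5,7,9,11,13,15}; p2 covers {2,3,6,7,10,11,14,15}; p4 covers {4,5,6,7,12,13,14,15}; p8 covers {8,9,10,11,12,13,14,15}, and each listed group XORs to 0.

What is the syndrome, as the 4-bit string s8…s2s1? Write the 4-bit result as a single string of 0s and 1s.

s1 (pos 1,3,5,7,9,11,13,15): 1⊕1⊕1⊕0⊕0⊕1⊕1⊕0 = 1
s2 (pos 2,3,6,7,10,11,14,15): 1⊕1⊕0⊕0⊕0⊕1⊕1⊕0 = 0
s4 (pos 4,5,6,7,12,13,14,15): 1⊕1⊕0⊕0⊕1⊕1⊕1⊕0 = 1
s8 (pos 8,9,10,11,12,13,14,15): 0⊕0⊕0⊕1⊕1⊕1⊕1⊕0 = 0
Syndrome s8…s1 = 0101 → error at position 5.

0101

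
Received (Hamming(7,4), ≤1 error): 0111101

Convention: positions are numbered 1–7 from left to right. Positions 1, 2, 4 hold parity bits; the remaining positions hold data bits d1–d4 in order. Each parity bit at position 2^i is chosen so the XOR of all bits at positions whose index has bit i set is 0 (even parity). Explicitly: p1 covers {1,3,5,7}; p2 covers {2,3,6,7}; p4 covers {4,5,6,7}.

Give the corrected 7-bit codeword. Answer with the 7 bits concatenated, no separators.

0111100

s1 (pos 1,3,5,7): 0⊕1⊕1⊕1 = 1
s2 (pos 2,3,6,7): 1⊕1⊕0⊕1 = 1
s4 (pos 4,5,6,7): 1⊕1⊕0⊕1 = 1
Syndrome s4…s1 = 111 → error at position 7.
Flip position 7: 0111101 → 0111100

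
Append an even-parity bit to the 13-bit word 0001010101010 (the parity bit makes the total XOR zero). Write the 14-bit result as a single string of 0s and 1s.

00010101010101

XOR of the 13 data bits: 0⊕0⊕0⊕1⊕0⊕1⊕0⊕1⊕0⊕1⊕0⊕1⊕0 = 1
Parity bit = 1 (so all 14 bits XOR to 0).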